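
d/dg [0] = 0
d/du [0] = 0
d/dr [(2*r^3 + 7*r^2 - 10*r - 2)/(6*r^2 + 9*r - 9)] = (4*r^4 + 12*r^3 + 23*r^2 - 34*r + 36)/(3*(4*r^4 + 12*r^3 - 3*r^2 - 18*r + 9))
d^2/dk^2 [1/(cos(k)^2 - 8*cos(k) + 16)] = 2*(-4*cos(k) - cos(2*k) + 2)/(cos(k) - 4)^4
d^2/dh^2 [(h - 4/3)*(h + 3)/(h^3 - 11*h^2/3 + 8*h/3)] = 2*(27*h^6 + 135*h^5 - 1359*h^4 + 3917*h^3 - 5220*h^2 + 3168*h - 768)/(h^3*(27*h^6 - 297*h^5 + 1305*h^4 - 2915*h^3 + 3480*h^2 - 2112*h + 512))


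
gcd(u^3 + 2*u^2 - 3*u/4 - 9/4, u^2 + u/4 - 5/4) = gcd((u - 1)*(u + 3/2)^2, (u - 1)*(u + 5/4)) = u - 1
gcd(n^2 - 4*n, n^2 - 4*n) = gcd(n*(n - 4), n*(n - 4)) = n^2 - 4*n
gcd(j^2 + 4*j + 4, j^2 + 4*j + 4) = j^2 + 4*j + 4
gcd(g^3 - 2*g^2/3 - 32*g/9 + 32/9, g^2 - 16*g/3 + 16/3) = g - 4/3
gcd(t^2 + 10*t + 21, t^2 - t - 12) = t + 3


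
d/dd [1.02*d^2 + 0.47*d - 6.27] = 2.04*d + 0.47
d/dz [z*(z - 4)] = 2*z - 4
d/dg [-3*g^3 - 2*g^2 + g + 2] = -9*g^2 - 4*g + 1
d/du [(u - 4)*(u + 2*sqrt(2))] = 2*u - 4 + 2*sqrt(2)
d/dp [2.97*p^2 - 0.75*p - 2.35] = 5.94*p - 0.75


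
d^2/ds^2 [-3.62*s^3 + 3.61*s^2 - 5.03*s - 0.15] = 7.22 - 21.72*s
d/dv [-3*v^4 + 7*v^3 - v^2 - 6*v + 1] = -12*v^3 + 21*v^2 - 2*v - 6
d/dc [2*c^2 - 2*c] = 4*c - 2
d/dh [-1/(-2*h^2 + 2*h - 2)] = (1/2 - h)/(h^2 - h + 1)^2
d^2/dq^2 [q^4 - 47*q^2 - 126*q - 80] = 12*q^2 - 94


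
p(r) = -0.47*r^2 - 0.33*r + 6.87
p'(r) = -0.94*r - 0.33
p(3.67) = -0.67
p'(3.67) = -3.78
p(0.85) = 6.25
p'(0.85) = -1.13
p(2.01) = 4.31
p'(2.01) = -2.22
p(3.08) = 1.39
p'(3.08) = -3.23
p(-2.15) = 5.41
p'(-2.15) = 1.69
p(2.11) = 4.08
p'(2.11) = -2.31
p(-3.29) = 2.87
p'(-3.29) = 2.76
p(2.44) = 3.27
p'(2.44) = -2.62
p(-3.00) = 3.63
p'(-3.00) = 2.49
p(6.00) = -12.03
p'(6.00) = -5.97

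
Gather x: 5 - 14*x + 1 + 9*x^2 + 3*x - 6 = 9*x^2 - 11*x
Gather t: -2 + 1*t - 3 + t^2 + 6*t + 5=t^2 + 7*t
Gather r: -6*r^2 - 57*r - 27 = -6*r^2 - 57*r - 27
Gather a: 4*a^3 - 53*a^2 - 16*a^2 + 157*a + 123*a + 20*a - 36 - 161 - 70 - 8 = 4*a^3 - 69*a^2 + 300*a - 275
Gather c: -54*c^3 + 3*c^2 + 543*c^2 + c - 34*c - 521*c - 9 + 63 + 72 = -54*c^3 + 546*c^2 - 554*c + 126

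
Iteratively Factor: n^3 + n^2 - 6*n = (n)*(n^2 + n - 6) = n*(n + 3)*(n - 2)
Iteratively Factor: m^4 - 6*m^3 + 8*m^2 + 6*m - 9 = (m - 1)*(m^3 - 5*m^2 + 3*m + 9) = (m - 3)*(m - 1)*(m^2 - 2*m - 3) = (m - 3)*(m - 1)*(m + 1)*(m - 3)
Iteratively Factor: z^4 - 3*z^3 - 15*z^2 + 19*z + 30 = (z + 3)*(z^3 - 6*z^2 + 3*z + 10) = (z - 2)*(z + 3)*(z^2 - 4*z - 5) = (z - 2)*(z + 1)*(z + 3)*(z - 5)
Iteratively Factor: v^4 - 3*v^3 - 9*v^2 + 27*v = (v)*(v^3 - 3*v^2 - 9*v + 27) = v*(v - 3)*(v^2 - 9) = v*(v - 3)^2*(v + 3)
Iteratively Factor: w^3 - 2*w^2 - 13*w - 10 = (w + 2)*(w^2 - 4*w - 5) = (w + 1)*(w + 2)*(w - 5)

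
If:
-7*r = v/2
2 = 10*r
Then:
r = 1/5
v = -14/5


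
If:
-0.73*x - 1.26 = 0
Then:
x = -1.73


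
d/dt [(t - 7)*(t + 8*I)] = 2*t - 7 + 8*I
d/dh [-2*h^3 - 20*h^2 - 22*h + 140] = -6*h^2 - 40*h - 22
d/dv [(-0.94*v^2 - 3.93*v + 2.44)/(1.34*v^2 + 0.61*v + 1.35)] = (4.6928*v^2 - 9.0772*v - 6.7939)/(1.7956*v^4 + 1.6348*v^3 + 3.9901*v^2 + 1.647*v + 1.8225)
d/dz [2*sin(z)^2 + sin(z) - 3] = (4*sin(z) + 1)*cos(z)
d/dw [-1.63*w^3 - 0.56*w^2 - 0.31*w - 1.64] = -4.89*w^2 - 1.12*w - 0.31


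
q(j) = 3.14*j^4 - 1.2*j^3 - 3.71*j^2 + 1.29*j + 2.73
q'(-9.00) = -9379.77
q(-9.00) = 21166.95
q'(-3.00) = -347.97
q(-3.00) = 252.21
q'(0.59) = -1.76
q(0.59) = 2.33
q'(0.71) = -1.30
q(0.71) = 2.14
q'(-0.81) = -1.74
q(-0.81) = 1.24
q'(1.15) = 7.10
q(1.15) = 2.97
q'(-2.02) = -101.94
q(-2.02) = 47.16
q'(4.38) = 955.11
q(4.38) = 992.02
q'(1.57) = 29.37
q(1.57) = 10.04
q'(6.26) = 2894.91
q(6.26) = 4393.04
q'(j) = 12.56*j^3 - 3.6*j^2 - 7.42*j + 1.29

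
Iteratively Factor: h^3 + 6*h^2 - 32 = (h + 4)*(h^2 + 2*h - 8) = (h - 2)*(h + 4)*(h + 4)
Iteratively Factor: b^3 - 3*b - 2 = (b + 1)*(b^2 - b - 2) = (b - 2)*(b + 1)*(b + 1)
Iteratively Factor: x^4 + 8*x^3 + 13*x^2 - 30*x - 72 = (x + 4)*(x^3 + 4*x^2 - 3*x - 18) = (x + 3)*(x + 4)*(x^2 + x - 6) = (x - 2)*(x + 3)*(x + 4)*(x + 3)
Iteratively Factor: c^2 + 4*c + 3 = (c + 3)*(c + 1)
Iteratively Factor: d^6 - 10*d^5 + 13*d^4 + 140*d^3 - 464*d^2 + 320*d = (d)*(d^5 - 10*d^4 + 13*d^3 + 140*d^2 - 464*d + 320) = d*(d + 4)*(d^4 - 14*d^3 + 69*d^2 - 136*d + 80) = d*(d - 4)*(d + 4)*(d^3 - 10*d^2 + 29*d - 20) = d*(d - 5)*(d - 4)*(d + 4)*(d^2 - 5*d + 4) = d*(d - 5)*(d - 4)^2*(d + 4)*(d - 1)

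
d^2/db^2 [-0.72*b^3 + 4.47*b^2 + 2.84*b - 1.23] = 8.94 - 4.32*b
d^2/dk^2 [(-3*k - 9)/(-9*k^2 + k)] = 18*(27*k^3 + 243*k^2 - 27*k + 1)/(k^3*(729*k^3 - 243*k^2 + 27*k - 1))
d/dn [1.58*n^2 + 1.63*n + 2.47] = 3.16*n + 1.63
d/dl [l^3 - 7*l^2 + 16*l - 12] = 3*l^2 - 14*l + 16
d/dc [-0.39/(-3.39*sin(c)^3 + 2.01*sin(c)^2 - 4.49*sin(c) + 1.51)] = (-3.9663*sin(c)^2 + 1.5678*sin(c) - 1.7511)*cos(c)/(3.39*sin(c)^3 - 2.01*sin(c)^2 + 4.49*sin(c) - 1.51)^2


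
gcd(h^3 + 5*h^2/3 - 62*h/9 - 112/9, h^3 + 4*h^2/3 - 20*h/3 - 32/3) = h^2 - 2*h/3 - 16/3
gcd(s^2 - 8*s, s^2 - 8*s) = s^2 - 8*s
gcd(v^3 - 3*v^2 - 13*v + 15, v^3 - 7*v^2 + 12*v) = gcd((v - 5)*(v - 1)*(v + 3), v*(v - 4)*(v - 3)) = 1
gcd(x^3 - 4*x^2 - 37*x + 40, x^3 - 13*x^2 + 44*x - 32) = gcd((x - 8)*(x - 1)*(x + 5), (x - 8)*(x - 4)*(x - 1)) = x^2 - 9*x + 8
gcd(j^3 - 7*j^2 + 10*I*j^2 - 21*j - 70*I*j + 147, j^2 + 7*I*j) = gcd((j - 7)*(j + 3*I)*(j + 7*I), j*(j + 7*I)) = j + 7*I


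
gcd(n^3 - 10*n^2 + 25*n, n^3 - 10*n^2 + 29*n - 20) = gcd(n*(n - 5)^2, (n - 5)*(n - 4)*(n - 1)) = n - 5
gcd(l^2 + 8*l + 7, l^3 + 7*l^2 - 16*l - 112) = l + 7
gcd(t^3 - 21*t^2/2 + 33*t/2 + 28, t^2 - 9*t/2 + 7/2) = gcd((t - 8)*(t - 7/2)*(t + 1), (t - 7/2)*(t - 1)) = t - 7/2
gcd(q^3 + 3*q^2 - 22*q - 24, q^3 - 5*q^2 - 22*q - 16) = q + 1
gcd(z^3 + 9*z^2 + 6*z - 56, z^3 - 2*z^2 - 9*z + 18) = z - 2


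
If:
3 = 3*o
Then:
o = 1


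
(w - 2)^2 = w^2 - 4*w + 4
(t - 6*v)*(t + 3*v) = t^2 - 3*t*v - 18*v^2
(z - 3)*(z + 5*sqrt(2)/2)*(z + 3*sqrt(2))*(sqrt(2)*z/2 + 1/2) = sqrt(2)*z^4/2 - 3*sqrt(2)*z^3/2 + 6*z^3 - 18*z^2 + 41*sqrt(2)*z^2/4 - 123*sqrt(2)*z/4 + 15*z/2 - 45/2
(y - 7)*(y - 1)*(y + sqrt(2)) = y^3 - 8*y^2 + sqrt(2)*y^2 - 8*sqrt(2)*y + 7*y + 7*sqrt(2)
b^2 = b^2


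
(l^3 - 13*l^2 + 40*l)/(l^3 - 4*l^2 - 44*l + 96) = l*(l - 5)/(l^2 + 4*l - 12)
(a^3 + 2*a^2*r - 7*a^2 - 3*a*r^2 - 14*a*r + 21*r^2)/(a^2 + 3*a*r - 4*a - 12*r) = (a^2 - a*r - 7*a + 7*r)/(a - 4)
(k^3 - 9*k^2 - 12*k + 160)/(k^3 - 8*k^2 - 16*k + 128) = (k - 5)/(k - 4)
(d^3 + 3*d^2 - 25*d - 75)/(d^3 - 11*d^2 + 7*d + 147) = (d^2 - 25)/(d^2 - 14*d + 49)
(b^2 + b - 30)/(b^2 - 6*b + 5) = (b + 6)/(b - 1)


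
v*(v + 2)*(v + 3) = v^3 + 5*v^2 + 6*v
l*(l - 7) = l^2 - 7*l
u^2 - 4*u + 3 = (u - 3)*(u - 1)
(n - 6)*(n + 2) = n^2 - 4*n - 12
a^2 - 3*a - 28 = (a - 7)*(a + 4)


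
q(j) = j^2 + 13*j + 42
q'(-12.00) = -11.00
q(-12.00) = 30.00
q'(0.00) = 13.00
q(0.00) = 42.00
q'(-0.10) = 12.80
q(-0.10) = 40.71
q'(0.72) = 14.44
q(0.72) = 51.88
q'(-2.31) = 8.38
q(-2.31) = 17.31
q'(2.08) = 17.16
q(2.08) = 73.37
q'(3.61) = 20.22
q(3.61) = 101.96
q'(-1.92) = 9.16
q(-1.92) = 20.73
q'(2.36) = 17.72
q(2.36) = 78.25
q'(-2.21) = 8.58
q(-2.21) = 18.15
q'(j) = 2*j + 13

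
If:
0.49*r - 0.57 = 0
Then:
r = 1.16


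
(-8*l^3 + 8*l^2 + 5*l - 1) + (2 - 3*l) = -8*l^3 + 8*l^2 + 2*l + 1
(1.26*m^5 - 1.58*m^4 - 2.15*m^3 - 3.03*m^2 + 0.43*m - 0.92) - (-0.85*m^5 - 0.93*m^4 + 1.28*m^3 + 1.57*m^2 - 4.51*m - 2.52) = 2.11*m^5 - 0.65*m^4 - 3.43*m^3 - 4.6*m^2 + 4.94*m + 1.6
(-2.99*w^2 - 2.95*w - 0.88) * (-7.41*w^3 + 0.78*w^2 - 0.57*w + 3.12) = 22.1559*w^5 + 19.5273*w^4 + 5.9241*w^3 - 8.3337*w^2 - 8.7024*w - 2.7456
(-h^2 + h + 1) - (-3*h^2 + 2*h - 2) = 2*h^2 - h + 3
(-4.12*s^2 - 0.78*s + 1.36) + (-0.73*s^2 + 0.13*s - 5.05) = -4.85*s^2 - 0.65*s - 3.69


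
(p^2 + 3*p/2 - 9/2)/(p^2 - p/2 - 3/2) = (p + 3)/(p + 1)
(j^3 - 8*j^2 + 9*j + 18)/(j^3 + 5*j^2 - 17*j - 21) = (j - 6)/(j + 7)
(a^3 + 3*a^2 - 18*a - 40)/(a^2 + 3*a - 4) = (a^3 + 3*a^2 - 18*a - 40)/(a^2 + 3*a - 4)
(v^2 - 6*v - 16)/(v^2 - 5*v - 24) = (v + 2)/(v + 3)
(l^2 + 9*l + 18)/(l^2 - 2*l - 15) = (l + 6)/(l - 5)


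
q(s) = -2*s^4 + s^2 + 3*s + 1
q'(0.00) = 3.00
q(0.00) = 1.00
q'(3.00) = -207.00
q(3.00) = -143.00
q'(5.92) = -1644.96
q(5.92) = -2402.69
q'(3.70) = -394.82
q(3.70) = -349.04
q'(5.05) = -1017.20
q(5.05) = -1259.10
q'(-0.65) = 3.90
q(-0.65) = -0.88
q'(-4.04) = 522.43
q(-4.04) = -527.59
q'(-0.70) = 4.34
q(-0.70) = -1.09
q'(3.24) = -262.62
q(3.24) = -199.18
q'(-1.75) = 42.38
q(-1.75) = -19.95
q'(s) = -8*s^3 + 2*s + 3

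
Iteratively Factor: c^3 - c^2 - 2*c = (c - 2)*(c^2 + c) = c*(c - 2)*(c + 1)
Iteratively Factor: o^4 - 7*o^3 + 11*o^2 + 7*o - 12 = (o - 3)*(o^3 - 4*o^2 - o + 4) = (o - 3)*(o - 1)*(o^2 - 3*o - 4) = (o - 3)*(o - 1)*(o + 1)*(o - 4)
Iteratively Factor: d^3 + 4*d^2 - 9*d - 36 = (d + 3)*(d^2 + d - 12) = (d + 3)*(d + 4)*(d - 3)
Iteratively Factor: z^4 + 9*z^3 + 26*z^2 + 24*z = (z + 2)*(z^3 + 7*z^2 + 12*z) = (z + 2)*(z + 4)*(z^2 + 3*z) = (z + 2)*(z + 3)*(z + 4)*(z)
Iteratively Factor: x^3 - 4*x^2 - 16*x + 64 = (x - 4)*(x^2 - 16) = (x - 4)^2*(x + 4)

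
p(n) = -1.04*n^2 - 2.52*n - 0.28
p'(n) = -2.08*n - 2.52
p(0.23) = -0.91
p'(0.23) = -3.00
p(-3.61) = -4.74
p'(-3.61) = 4.99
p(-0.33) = 0.44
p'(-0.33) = -1.83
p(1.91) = -8.89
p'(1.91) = -6.49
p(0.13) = -0.63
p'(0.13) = -2.79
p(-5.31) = -16.22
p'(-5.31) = 8.52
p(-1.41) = 1.21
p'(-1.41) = 0.41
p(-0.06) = -0.13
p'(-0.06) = -2.40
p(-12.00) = -119.80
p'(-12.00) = 22.44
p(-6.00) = -22.60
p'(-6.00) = 9.96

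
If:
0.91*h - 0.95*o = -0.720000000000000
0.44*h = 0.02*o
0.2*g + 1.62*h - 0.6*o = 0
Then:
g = 2.09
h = 0.04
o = 0.79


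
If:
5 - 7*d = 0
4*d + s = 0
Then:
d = 5/7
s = -20/7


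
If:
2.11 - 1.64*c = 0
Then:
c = 1.29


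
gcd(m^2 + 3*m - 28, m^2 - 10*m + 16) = 1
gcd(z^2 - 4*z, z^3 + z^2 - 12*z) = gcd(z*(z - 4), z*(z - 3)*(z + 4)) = z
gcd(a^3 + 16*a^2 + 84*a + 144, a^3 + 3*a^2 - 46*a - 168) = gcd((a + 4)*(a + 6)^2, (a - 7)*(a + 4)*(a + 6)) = a^2 + 10*a + 24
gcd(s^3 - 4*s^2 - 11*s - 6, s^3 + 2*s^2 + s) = s^2 + 2*s + 1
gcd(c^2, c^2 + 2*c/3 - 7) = 1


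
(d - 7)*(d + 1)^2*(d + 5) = d^4 - 38*d^2 - 72*d - 35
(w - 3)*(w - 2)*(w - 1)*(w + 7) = w^4 + w^3 - 31*w^2 + 71*w - 42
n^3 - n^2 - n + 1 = (n - 1)^2*(n + 1)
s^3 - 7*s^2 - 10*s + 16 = (s - 8)*(s - 1)*(s + 2)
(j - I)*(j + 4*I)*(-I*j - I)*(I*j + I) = j^4 + 2*j^3 + 3*I*j^3 + 5*j^2 + 6*I*j^2 + 8*j + 3*I*j + 4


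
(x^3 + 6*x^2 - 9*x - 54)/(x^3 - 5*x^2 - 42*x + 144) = (x + 3)/(x - 8)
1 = 1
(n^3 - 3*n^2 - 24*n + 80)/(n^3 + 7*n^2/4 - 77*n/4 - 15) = 4*(n - 4)/(4*n + 3)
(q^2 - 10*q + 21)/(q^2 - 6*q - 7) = (q - 3)/(q + 1)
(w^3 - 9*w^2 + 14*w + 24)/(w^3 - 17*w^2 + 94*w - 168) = (w + 1)/(w - 7)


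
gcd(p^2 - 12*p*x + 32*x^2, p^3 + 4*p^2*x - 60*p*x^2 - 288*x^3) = -p + 8*x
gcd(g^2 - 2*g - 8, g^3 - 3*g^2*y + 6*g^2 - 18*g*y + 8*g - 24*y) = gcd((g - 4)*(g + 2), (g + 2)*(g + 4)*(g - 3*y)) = g + 2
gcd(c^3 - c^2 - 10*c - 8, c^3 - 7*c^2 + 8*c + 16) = c^2 - 3*c - 4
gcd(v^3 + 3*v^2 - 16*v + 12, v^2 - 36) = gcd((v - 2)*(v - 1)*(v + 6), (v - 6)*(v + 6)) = v + 6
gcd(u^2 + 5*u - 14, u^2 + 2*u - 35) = u + 7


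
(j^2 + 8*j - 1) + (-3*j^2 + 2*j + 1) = -2*j^2 + 10*j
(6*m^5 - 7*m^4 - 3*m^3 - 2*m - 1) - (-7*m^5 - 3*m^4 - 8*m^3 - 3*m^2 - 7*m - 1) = 13*m^5 - 4*m^4 + 5*m^3 + 3*m^2 + 5*m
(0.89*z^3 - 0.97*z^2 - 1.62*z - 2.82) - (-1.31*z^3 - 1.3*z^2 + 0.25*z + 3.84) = 2.2*z^3 + 0.33*z^2 - 1.87*z - 6.66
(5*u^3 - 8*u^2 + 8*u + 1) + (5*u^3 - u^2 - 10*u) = 10*u^3 - 9*u^2 - 2*u + 1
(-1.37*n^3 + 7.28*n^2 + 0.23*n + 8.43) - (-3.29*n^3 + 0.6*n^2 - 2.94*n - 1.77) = 1.92*n^3 + 6.68*n^2 + 3.17*n + 10.2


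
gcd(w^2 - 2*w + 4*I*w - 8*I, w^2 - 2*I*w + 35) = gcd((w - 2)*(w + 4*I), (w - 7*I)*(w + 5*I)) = 1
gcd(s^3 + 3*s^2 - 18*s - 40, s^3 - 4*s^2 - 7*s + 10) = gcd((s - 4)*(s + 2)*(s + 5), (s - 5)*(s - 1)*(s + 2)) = s + 2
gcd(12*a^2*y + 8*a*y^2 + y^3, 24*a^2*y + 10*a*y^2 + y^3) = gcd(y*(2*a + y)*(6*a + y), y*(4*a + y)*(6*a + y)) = 6*a*y + y^2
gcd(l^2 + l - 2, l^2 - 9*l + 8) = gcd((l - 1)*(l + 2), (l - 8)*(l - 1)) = l - 1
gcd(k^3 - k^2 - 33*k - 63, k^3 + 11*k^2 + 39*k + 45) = k^2 + 6*k + 9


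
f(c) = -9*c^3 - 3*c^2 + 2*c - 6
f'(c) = -27*c^2 - 6*c + 2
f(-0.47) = -6.67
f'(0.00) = 2.00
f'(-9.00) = -2131.00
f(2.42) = -146.28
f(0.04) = -5.93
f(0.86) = -12.22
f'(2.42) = -170.64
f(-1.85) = 37.02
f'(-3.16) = -248.65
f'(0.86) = -23.13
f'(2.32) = -157.24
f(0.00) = -6.00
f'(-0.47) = -1.14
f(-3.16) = 241.71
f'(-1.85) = -79.31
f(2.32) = -129.89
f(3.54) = -435.77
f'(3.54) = -357.59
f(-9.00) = 6294.00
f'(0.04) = 1.72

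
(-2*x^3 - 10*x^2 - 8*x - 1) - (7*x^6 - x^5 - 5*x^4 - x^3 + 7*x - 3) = -7*x^6 + x^5 + 5*x^4 - x^3 - 10*x^2 - 15*x + 2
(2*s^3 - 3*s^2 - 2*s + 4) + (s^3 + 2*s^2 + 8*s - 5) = 3*s^3 - s^2 + 6*s - 1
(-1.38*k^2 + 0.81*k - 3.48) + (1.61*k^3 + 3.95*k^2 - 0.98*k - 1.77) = 1.61*k^3 + 2.57*k^2 - 0.17*k - 5.25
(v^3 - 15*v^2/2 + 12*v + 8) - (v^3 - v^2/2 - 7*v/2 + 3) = -7*v^2 + 31*v/2 + 5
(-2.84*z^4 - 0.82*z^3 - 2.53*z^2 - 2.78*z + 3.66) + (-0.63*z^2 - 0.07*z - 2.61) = -2.84*z^4 - 0.82*z^3 - 3.16*z^2 - 2.85*z + 1.05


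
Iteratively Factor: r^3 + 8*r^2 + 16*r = (r + 4)*(r^2 + 4*r) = (r + 4)^2*(r)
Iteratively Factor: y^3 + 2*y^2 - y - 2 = (y - 1)*(y^2 + 3*y + 2) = (y - 1)*(y + 1)*(y + 2)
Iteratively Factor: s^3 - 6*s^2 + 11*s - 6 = (s - 2)*(s^2 - 4*s + 3) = (s - 3)*(s - 2)*(s - 1)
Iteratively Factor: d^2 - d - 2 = (d + 1)*(d - 2)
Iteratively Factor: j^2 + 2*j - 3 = (j - 1)*(j + 3)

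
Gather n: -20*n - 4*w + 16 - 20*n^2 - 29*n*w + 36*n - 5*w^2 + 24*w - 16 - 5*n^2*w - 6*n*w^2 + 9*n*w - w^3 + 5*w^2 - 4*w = n^2*(-5*w - 20) + n*(-6*w^2 - 20*w + 16) - w^3 + 16*w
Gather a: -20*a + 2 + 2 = 4 - 20*a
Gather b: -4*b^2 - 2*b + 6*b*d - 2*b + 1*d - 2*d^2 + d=-4*b^2 + b*(6*d - 4) - 2*d^2 + 2*d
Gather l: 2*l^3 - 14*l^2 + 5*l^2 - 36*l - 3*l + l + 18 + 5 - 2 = 2*l^3 - 9*l^2 - 38*l + 21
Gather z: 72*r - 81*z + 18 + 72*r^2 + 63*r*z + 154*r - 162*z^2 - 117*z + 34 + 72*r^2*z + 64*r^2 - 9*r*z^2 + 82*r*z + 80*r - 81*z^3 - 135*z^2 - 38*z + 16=136*r^2 + 306*r - 81*z^3 + z^2*(-9*r - 297) + z*(72*r^2 + 145*r - 236) + 68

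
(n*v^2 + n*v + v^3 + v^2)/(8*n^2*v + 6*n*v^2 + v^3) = (n*v + n + v^2 + v)/(8*n^2 + 6*n*v + v^2)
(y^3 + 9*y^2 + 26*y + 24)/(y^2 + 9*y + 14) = (y^2 + 7*y + 12)/(y + 7)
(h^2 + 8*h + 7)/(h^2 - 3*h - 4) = (h + 7)/(h - 4)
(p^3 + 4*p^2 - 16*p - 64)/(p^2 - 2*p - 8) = (p^2 + 8*p + 16)/(p + 2)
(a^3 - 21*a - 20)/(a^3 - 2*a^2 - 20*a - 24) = (-a^3 + 21*a + 20)/(-a^3 + 2*a^2 + 20*a + 24)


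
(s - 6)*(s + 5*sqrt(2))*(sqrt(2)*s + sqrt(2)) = sqrt(2)*s^3 - 5*sqrt(2)*s^2 + 10*s^2 - 50*s - 6*sqrt(2)*s - 60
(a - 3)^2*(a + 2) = a^3 - 4*a^2 - 3*a + 18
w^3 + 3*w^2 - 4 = (w - 1)*(w + 2)^2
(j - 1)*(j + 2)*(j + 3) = j^3 + 4*j^2 + j - 6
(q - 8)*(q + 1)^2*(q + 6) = q^4 - 51*q^2 - 98*q - 48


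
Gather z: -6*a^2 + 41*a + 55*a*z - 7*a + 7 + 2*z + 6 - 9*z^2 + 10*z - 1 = -6*a^2 + 34*a - 9*z^2 + z*(55*a + 12) + 12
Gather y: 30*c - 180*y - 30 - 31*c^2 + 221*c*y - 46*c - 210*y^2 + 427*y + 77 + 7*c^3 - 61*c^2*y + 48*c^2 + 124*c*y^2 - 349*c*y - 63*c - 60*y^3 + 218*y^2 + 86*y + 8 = 7*c^3 + 17*c^2 - 79*c - 60*y^3 + y^2*(124*c + 8) + y*(-61*c^2 - 128*c + 333) + 55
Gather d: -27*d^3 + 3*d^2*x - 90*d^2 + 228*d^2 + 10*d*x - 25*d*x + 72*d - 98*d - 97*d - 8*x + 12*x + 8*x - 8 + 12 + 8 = -27*d^3 + d^2*(3*x + 138) + d*(-15*x - 123) + 12*x + 12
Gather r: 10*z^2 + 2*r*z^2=2*r*z^2 + 10*z^2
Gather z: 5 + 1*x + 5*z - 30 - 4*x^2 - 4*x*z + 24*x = -4*x^2 + 25*x + z*(5 - 4*x) - 25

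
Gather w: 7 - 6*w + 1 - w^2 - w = -w^2 - 7*w + 8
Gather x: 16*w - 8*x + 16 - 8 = 16*w - 8*x + 8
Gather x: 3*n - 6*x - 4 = 3*n - 6*x - 4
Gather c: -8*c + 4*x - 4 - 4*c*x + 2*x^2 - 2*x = c*(-4*x - 8) + 2*x^2 + 2*x - 4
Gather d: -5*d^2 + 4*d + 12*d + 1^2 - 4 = -5*d^2 + 16*d - 3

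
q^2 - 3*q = q*(q - 3)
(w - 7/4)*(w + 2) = w^2 + w/4 - 7/2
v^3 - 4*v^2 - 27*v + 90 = (v - 6)*(v - 3)*(v + 5)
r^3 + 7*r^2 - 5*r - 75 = (r - 3)*(r + 5)^2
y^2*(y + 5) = y^3 + 5*y^2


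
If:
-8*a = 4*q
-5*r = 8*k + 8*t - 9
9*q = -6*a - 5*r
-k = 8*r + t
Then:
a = -15/236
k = 72/59 - t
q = 15/118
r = -9/59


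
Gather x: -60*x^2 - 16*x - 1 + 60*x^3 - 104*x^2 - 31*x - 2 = 60*x^3 - 164*x^2 - 47*x - 3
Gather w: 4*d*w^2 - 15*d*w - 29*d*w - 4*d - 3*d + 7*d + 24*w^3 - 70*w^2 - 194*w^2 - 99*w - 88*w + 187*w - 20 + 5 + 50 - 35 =-44*d*w + 24*w^3 + w^2*(4*d - 264)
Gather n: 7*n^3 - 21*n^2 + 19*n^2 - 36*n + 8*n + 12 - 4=7*n^3 - 2*n^2 - 28*n + 8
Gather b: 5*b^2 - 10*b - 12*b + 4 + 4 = 5*b^2 - 22*b + 8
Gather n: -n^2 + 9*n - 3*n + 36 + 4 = -n^2 + 6*n + 40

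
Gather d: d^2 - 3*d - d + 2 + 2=d^2 - 4*d + 4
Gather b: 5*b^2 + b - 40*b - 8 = 5*b^2 - 39*b - 8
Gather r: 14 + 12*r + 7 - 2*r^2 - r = -2*r^2 + 11*r + 21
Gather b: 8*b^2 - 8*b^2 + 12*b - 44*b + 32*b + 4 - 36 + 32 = 0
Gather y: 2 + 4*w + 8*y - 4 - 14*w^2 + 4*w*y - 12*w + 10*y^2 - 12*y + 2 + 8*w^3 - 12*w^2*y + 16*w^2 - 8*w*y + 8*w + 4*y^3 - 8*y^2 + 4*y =8*w^3 + 2*w^2 + 4*y^3 + 2*y^2 + y*(-12*w^2 - 4*w)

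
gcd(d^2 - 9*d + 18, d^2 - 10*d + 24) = d - 6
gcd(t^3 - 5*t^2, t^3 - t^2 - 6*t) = t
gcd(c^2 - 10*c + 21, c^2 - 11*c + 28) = c - 7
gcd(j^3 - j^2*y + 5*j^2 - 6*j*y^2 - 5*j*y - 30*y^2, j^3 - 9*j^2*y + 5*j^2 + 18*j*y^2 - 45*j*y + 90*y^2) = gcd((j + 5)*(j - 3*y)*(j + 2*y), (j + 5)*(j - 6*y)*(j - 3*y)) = -j^2 + 3*j*y - 5*j + 15*y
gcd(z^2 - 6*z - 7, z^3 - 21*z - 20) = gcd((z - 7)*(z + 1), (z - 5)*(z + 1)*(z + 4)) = z + 1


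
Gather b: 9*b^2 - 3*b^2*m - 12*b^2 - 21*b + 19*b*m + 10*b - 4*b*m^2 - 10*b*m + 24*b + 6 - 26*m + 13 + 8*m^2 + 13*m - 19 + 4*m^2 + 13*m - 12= b^2*(-3*m - 3) + b*(-4*m^2 + 9*m + 13) + 12*m^2 - 12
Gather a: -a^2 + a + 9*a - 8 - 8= -a^2 + 10*a - 16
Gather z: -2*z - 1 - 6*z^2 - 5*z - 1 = -6*z^2 - 7*z - 2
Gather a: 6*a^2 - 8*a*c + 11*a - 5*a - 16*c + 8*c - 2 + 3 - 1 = 6*a^2 + a*(6 - 8*c) - 8*c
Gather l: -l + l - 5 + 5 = 0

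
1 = 1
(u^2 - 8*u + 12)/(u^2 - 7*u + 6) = (u - 2)/(u - 1)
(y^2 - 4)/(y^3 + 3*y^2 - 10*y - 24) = (y - 2)/(y^2 + y - 12)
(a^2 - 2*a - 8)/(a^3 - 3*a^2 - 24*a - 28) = (a - 4)/(a^2 - 5*a - 14)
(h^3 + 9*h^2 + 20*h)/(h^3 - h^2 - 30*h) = (h + 4)/(h - 6)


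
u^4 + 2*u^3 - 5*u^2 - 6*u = u*(u - 2)*(u + 1)*(u + 3)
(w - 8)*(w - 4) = w^2 - 12*w + 32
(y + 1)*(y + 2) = y^2 + 3*y + 2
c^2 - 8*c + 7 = (c - 7)*(c - 1)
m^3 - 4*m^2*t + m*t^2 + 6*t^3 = (m - 3*t)*(m - 2*t)*(m + t)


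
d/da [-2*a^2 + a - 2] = 1 - 4*a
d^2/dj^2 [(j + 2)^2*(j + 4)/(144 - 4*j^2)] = 4*(-7*j^3 - 114*j^2 - 756*j - 1368)/(j^6 - 108*j^4 + 3888*j^2 - 46656)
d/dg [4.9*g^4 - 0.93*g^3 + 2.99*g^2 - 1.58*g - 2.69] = 19.6*g^3 - 2.79*g^2 + 5.98*g - 1.58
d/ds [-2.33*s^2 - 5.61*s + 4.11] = -4.66*s - 5.61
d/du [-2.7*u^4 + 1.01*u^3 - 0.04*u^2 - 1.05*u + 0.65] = -10.8*u^3 + 3.03*u^2 - 0.08*u - 1.05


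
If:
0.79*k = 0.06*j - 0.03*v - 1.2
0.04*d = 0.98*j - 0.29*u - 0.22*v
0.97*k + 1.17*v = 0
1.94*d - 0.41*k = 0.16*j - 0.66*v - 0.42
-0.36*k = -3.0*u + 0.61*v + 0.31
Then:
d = -0.95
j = 0.30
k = -1.54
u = 0.18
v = 1.28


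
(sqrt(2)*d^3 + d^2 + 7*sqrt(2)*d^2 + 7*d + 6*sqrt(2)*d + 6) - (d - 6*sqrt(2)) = sqrt(2)*d^3 + d^2 + 7*sqrt(2)*d^2 + 6*d + 6*sqrt(2)*d + 6 + 6*sqrt(2)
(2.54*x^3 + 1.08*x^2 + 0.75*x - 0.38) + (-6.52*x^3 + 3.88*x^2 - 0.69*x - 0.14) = -3.98*x^3 + 4.96*x^2 + 0.0600000000000001*x - 0.52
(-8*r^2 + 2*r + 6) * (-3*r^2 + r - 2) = 24*r^4 - 14*r^3 + 2*r - 12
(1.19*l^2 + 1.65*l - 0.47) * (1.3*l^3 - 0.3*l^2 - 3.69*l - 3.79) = 1.547*l^5 + 1.788*l^4 - 5.4971*l^3 - 10.4576*l^2 - 4.5192*l + 1.7813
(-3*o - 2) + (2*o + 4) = 2 - o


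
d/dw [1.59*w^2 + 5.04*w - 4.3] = 3.18*w + 5.04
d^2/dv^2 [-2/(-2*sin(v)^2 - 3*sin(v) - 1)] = 2*(13*sin(v) + 4*sin(3*v) + cos(2*v) + 13)/((sin(v) + 1)^2*(2*sin(v) + 1)^3)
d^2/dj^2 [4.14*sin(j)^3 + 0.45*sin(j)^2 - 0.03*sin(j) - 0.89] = -3.075*sin(j) + 9.315*sin(3*j) + 0.9*cos(2*j)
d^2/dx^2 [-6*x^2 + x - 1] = -12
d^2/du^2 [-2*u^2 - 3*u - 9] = -4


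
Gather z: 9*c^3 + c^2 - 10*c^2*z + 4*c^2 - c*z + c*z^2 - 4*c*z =9*c^3 + 5*c^2 + c*z^2 + z*(-10*c^2 - 5*c)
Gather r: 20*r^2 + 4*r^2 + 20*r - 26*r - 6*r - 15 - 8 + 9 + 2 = 24*r^2 - 12*r - 12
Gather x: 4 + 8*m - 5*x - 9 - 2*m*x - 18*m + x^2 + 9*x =-10*m + x^2 + x*(4 - 2*m) - 5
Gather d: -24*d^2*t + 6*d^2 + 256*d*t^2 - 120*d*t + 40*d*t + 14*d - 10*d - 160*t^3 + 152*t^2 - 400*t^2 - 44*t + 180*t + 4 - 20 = d^2*(6 - 24*t) + d*(256*t^2 - 80*t + 4) - 160*t^3 - 248*t^2 + 136*t - 16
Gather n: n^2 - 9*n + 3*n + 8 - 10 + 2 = n^2 - 6*n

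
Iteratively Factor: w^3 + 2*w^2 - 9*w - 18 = (w - 3)*(w^2 + 5*w + 6) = (w - 3)*(w + 2)*(w + 3)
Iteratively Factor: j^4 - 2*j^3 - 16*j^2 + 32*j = (j)*(j^3 - 2*j^2 - 16*j + 32) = j*(j - 4)*(j^2 + 2*j - 8) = j*(j - 4)*(j - 2)*(j + 4)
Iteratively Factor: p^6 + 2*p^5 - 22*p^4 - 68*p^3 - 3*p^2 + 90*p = (p + 3)*(p^5 - p^4 - 19*p^3 - 11*p^2 + 30*p) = (p - 1)*(p + 3)*(p^4 - 19*p^2 - 30*p) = (p - 1)*(p + 3)^2*(p^3 - 3*p^2 - 10*p) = p*(p - 1)*(p + 3)^2*(p^2 - 3*p - 10) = p*(p - 5)*(p - 1)*(p + 3)^2*(p + 2)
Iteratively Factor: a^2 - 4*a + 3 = (a - 3)*(a - 1)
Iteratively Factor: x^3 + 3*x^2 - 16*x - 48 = (x - 4)*(x^2 + 7*x + 12) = (x - 4)*(x + 3)*(x + 4)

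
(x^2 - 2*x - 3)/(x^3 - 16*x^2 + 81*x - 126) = (x + 1)/(x^2 - 13*x + 42)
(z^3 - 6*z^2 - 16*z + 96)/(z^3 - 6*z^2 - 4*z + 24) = (z^2 - 16)/(z^2 - 4)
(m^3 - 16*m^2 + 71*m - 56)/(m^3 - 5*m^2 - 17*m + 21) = (m - 8)/(m + 3)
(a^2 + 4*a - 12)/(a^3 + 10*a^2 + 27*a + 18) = (a - 2)/(a^2 + 4*a + 3)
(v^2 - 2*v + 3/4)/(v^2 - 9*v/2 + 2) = (v - 3/2)/(v - 4)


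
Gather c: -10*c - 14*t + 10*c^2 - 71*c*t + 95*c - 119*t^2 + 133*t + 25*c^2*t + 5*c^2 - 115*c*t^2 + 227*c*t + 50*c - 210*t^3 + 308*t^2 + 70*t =c^2*(25*t + 15) + c*(-115*t^2 + 156*t + 135) - 210*t^3 + 189*t^2 + 189*t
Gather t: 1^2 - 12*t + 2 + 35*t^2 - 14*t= 35*t^2 - 26*t + 3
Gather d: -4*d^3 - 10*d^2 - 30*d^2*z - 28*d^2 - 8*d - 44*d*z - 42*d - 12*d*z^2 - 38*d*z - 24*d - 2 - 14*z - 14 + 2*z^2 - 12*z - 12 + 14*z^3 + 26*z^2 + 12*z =-4*d^3 + d^2*(-30*z - 38) + d*(-12*z^2 - 82*z - 74) + 14*z^3 + 28*z^2 - 14*z - 28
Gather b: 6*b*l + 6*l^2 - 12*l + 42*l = 6*b*l + 6*l^2 + 30*l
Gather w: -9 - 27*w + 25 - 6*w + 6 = 22 - 33*w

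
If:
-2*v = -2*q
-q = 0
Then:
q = 0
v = 0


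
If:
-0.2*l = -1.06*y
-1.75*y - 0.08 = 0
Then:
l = -0.24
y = -0.05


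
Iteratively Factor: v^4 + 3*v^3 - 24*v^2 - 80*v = (v + 4)*(v^3 - v^2 - 20*v) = v*(v + 4)*(v^2 - v - 20) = v*(v + 4)^2*(v - 5)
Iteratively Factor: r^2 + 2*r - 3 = (r + 3)*(r - 1)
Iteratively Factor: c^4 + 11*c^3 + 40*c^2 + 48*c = (c + 4)*(c^3 + 7*c^2 + 12*c) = (c + 3)*(c + 4)*(c^2 + 4*c) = c*(c + 3)*(c + 4)*(c + 4)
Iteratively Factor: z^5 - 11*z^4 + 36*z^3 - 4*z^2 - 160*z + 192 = (z - 3)*(z^4 - 8*z^3 + 12*z^2 + 32*z - 64) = (z - 3)*(z - 2)*(z^3 - 6*z^2 + 32) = (z - 4)*(z - 3)*(z - 2)*(z^2 - 2*z - 8) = (z - 4)^2*(z - 3)*(z - 2)*(z + 2)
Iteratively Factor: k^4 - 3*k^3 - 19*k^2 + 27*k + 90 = (k + 3)*(k^3 - 6*k^2 - k + 30) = (k - 5)*(k + 3)*(k^2 - k - 6) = (k - 5)*(k - 3)*(k + 3)*(k + 2)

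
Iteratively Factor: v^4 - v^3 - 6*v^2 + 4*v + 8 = (v - 2)*(v^3 + v^2 - 4*v - 4) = (v - 2)*(v + 2)*(v^2 - v - 2) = (v - 2)*(v + 1)*(v + 2)*(v - 2)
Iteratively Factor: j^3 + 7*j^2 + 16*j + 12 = (j + 3)*(j^2 + 4*j + 4) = (j + 2)*(j + 3)*(j + 2)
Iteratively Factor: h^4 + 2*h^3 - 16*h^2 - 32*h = (h + 2)*(h^3 - 16*h) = h*(h + 2)*(h^2 - 16) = h*(h + 2)*(h + 4)*(h - 4)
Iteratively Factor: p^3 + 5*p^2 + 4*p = (p)*(p^2 + 5*p + 4) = p*(p + 1)*(p + 4)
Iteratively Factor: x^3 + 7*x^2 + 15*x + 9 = (x + 1)*(x^2 + 6*x + 9) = (x + 1)*(x + 3)*(x + 3)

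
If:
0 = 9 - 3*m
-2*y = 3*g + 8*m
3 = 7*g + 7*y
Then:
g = -174/7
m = 3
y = 177/7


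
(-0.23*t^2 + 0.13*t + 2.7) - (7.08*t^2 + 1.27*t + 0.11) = -7.31*t^2 - 1.14*t + 2.59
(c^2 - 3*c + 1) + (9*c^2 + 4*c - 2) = 10*c^2 + c - 1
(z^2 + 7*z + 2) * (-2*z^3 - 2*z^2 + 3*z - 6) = -2*z^5 - 16*z^4 - 15*z^3 + 11*z^2 - 36*z - 12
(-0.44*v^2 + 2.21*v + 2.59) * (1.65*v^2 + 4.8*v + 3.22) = -0.726*v^4 + 1.5345*v^3 + 13.4647*v^2 + 19.5482*v + 8.3398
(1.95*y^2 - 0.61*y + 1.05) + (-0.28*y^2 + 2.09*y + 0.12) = 1.67*y^2 + 1.48*y + 1.17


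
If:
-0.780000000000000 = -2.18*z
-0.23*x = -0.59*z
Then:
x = 0.92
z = 0.36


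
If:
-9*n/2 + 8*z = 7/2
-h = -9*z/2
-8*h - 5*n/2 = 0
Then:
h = 45/208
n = -9/13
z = 5/104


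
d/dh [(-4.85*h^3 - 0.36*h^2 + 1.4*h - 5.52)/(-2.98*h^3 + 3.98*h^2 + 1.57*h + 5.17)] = (-20.3758*h^4 - 6.885*h^3 - 130.7095*h^2 + 40.2168*h + 15.9044)/(8.8804*h^6 - 23.7208*h^5 + 6.4832*h^4 - 18.316*h^3 + 43.6181*h^2 + 16.2338*h + 26.7289)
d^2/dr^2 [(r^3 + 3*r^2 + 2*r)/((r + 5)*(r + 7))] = 30*(5*r^3 + 63*r^2 + 231*r + 189)/(r^6 + 36*r^5 + 537*r^4 + 4248*r^3 + 18795*r^2 + 44100*r + 42875)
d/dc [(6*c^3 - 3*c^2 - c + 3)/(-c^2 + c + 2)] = (-6*c^4 + 12*c^3 + 32*c^2 - 6*c - 5)/(c^4 - 2*c^3 - 3*c^2 + 4*c + 4)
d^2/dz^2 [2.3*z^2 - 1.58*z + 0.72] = 4.60000000000000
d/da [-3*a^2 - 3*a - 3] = -6*a - 3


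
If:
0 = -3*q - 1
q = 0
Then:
No Solution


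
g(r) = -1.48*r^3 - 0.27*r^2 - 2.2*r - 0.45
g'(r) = -4.44*r^2 - 0.54*r - 2.2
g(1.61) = -10.87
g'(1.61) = -14.58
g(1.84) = -14.63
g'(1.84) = -18.23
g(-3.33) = 58.53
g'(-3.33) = -49.64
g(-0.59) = 1.06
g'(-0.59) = -3.43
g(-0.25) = 0.11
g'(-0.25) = -2.34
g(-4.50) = 138.85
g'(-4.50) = -89.68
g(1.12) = -5.33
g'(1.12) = -8.37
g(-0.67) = 1.35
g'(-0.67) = -3.83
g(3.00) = -49.44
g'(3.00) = -43.78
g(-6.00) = 322.71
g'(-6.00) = -158.80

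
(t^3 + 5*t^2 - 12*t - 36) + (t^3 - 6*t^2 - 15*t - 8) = 2*t^3 - t^2 - 27*t - 44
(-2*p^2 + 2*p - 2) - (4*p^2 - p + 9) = -6*p^2 + 3*p - 11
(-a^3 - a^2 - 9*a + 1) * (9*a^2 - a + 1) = -9*a^5 - 8*a^4 - 81*a^3 + 17*a^2 - 10*a + 1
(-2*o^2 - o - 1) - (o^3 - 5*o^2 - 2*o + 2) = -o^3 + 3*o^2 + o - 3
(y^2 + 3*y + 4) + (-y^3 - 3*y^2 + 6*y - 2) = -y^3 - 2*y^2 + 9*y + 2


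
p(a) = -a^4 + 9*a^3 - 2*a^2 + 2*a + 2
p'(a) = -4*a^3 + 27*a^2 - 4*a + 2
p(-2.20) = -131.34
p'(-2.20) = 184.07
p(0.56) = 3.97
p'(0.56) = 7.52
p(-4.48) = -1259.16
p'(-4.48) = 921.48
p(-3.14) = -399.84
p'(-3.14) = 404.61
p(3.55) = 227.72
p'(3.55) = 149.11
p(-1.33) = -28.50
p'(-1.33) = 64.49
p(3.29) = 190.27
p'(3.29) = 138.65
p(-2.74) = -260.00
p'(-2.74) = 297.95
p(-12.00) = -36598.00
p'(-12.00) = 10850.00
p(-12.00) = -36598.00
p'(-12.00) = 10850.00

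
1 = 1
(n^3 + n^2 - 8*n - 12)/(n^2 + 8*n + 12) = (n^2 - n - 6)/(n + 6)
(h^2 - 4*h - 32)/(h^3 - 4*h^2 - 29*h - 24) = (h + 4)/(h^2 + 4*h + 3)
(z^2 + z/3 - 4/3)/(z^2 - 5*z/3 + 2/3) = (3*z + 4)/(3*z - 2)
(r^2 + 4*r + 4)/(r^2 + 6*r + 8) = (r + 2)/(r + 4)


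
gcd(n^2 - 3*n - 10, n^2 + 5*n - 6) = 1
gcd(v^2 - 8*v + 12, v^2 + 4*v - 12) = v - 2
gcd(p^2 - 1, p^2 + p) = p + 1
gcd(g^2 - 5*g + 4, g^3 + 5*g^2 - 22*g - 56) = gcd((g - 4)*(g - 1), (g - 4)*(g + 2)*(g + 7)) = g - 4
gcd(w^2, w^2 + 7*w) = w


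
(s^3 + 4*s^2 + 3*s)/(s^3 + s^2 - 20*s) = (s^2 + 4*s + 3)/(s^2 + s - 20)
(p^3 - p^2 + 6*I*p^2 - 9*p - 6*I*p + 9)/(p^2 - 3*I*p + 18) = (p^2 + p*(-1 + 3*I) - 3*I)/(p - 6*I)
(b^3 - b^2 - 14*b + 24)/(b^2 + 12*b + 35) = (b^3 - b^2 - 14*b + 24)/(b^2 + 12*b + 35)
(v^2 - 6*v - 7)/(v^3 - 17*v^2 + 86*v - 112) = (v + 1)/(v^2 - 10*v + 16)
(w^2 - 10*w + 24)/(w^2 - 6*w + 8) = (w - 6)/(w - 2)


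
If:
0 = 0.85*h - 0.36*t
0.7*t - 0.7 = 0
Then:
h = 0.42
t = 1.00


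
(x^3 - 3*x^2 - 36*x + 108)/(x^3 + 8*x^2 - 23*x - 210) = (x^2 - 9*x + 18)/(x^2 + 2*x - 35)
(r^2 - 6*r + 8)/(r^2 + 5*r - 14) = (r - 4)/(r + 7)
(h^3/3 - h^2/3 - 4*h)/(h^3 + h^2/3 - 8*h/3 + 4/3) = h*(h^2 - h - 12)/(3*h^3 + h^2 - 8*h + 4)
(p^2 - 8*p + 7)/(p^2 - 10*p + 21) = (p - 1)/(p - 3)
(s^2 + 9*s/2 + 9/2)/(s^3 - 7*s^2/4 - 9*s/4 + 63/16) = 8*(s + 3)/(8*s^2 - 26*s + 21)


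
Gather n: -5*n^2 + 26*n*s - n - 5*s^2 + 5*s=-5*n^2 + n*(26*s - 1) - 5*s^2 + 5*s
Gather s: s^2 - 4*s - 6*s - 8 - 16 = s^2 - 10*s - 24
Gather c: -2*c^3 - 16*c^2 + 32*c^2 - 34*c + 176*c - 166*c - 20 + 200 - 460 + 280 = -2*c^3 + 16*c^2 - 24*c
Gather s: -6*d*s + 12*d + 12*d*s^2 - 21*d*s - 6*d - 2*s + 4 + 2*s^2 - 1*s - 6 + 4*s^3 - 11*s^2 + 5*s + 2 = 6*d + 4*s^3 + s^2*(12*d - 9) + s*(2 - 27*d)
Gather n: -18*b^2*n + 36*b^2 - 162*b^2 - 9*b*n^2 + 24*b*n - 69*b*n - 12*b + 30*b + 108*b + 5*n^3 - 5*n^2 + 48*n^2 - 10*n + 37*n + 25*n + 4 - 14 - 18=-126*b^2 + 126*b + 5*n^3 + n^2*(43 - 9*b) + n*(-18*b^2 - 45*b + 52) - 28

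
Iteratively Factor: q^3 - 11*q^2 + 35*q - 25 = (q - 5)*(q^2 - 6*q + 5) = (q - 5)^2*(q - 1)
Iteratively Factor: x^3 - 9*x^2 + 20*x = (x)*(x^2 - 9*x + 20) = x*(x - 5)*(x - 4)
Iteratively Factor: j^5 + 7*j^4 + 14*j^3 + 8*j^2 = (j + 2)*(j^4 + 5*j^3 + 4*j^2) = (j + 1)*(j + 2)*(j^3 + 4*j^2) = (j + 1)*(j + 2)*(j + 4)*(j^2) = j*(j + 1)*(j + 2)*(j + 4)*(j)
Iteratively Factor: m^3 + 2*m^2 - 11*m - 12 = (m + 1)*(m^2 + m - 12) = (m - 3)*(m + 1)*(m + 4)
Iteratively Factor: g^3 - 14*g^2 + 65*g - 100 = (g - 5)*(g^2 - 9*g + 20) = (g - 5)^2*(g - 4)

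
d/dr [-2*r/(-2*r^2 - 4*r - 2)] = (1 - r)/(r^3 + 3*r^2 + 3*r + 1)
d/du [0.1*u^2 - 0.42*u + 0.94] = 0.2*u - 0.42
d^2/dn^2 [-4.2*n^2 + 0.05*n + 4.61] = -8.40000000000000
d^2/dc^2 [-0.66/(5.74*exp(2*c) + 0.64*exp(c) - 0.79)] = (-0.66*(11.48*exp(c) + 0.64)*(22.96*exp(c) + 1.28)*exp(c) + (15.1536*exp(c) + 0.4224)*(5.74*exp(2*c) + 0.64*exp(c) - 0.79))*exp(c)/(5.74*exp(2*c) + 0.64*exp(c) - 0.79)^3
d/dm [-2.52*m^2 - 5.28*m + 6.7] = -5.04*m - 5.28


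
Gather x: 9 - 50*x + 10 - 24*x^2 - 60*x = -24*x^2 - 110*x + 19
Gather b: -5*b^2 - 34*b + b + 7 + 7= -5*b^2 - 33*b + 14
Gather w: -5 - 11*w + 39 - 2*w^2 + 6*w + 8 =-2*w^2 - 5*w + 42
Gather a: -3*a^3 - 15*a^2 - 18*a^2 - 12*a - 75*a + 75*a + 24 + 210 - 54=-3*a^3 - 33*a^2 - 12*a + 180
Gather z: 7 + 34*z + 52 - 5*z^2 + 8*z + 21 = -5*z^2 + 42*z + 80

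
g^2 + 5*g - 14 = (g - 2)*(g + 7)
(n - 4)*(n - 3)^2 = n^3 - 10*n^2 + 33*n - 36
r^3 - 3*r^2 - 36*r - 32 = (r - 8)*(r + 1)*(r + 4)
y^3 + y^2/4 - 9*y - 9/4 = (y - 3)*(y + 1/4)*(y + 3)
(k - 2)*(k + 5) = k^2 + 3*k - 10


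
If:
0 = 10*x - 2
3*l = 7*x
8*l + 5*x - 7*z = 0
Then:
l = 7/15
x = 1/5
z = 71/105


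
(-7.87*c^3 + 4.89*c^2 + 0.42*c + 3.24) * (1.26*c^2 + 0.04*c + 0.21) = -9.9162*c^5 + 5.8466*c^4 - 0.9279*c^3 + 5.1261*c^2 + 0.2178*c + 0.6804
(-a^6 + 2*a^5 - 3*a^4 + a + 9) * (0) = 0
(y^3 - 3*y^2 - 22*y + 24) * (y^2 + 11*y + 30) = y^5 + 8*y^4 - 25*y^3 - 308*y^2 - 396*y + 720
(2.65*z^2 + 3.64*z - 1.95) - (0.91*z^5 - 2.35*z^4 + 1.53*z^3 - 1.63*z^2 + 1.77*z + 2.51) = -0.91*z^5 + 2.35*z^4 - 1.53*z^3 + 4.28*z^2 + 1.87*z - 4.46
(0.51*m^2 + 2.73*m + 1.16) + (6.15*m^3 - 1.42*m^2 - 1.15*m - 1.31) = 6.15*m^3 - 0.91*m^2 + 1.58*m - 0.15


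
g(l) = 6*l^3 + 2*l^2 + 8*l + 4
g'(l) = 18*l^2 + 4*l + 8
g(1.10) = 23.21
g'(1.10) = 34.18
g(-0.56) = -0.91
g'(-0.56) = 11.40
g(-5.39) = -920.56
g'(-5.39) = 509.38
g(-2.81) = -135.82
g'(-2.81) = 138.89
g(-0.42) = 0.55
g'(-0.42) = 9.50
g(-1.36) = -18.27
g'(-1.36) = 35.85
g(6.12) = 1503.19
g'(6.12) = 706.66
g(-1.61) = -28.74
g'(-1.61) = 48.22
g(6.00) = 1420.00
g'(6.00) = 680.00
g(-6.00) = -1268.00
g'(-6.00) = 632.00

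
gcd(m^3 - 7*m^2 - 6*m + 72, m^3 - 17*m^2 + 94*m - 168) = m^2 - 10*m + 24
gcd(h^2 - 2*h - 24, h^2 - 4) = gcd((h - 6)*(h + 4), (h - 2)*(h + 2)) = 1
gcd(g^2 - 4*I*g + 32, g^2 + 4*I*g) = g + 4*I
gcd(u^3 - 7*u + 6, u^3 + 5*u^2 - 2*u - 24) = u^2 + u - 6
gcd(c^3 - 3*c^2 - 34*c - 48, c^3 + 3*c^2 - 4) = c + 2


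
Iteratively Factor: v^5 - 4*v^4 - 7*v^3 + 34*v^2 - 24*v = (v - 4)*(v^4 - 7*v^2 + 6*v) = v*(v - 4)*(v^3 - 7*v + 6) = v*(v - 4)*(v + 3)*(v^2 - 3*v + 2) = v*(v - 4)*(v - 1)*(v + 3)*(v - 2)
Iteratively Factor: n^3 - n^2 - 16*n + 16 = (n - 1)*(n^2 - 16) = (n - 1)*(n + 4)*(n - 4)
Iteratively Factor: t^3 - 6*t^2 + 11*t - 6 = (t - 1)*(t^2 - 5*t + 6) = (t - 3)*(t - 1)*(t - 2)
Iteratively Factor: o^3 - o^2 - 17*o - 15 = (o + 1)*(o^2 - 2*o - 15) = (o - 5)*(o + 1)*(o + 3)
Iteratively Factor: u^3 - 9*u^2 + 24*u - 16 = (u - 1)*(u^2 - 8*u + 16) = (u - 4)*(u - 1)*(u - 4)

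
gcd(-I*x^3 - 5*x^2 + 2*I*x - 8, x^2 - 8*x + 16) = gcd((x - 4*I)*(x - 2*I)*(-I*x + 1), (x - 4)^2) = 1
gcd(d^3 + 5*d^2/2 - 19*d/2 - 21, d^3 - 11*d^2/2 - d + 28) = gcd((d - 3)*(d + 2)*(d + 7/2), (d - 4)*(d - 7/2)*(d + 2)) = d + 2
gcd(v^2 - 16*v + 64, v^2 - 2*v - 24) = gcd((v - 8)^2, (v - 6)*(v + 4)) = 1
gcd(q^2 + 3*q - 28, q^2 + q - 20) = q - 4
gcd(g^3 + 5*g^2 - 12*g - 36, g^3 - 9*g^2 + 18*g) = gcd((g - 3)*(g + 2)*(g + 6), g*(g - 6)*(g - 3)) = g - 3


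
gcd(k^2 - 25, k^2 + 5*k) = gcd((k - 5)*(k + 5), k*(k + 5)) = k + 5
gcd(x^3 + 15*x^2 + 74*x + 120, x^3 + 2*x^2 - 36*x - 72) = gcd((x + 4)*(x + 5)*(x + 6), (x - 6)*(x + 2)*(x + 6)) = x + 6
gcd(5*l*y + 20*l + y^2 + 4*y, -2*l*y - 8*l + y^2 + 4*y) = y + 4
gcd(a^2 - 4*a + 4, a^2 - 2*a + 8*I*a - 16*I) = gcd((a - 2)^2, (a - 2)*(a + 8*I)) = a - 2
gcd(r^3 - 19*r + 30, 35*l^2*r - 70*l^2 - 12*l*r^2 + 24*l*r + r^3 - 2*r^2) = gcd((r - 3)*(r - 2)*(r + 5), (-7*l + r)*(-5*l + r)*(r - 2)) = r - 2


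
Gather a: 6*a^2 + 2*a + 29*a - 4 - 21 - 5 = 6*a^2 + 31*a - 30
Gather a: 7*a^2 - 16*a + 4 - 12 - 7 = 7*a^2 - 16*a - 15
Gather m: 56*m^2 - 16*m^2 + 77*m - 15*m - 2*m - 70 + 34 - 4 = 40*m^2 + 60*m - 40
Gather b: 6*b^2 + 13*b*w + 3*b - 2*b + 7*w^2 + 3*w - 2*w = 6*b^2 + b*(13*w + 1) + 7*w^2 + w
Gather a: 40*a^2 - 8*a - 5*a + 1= 40*a^2 - 13*a + 1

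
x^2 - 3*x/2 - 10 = (x - 4)*(x + 5/2)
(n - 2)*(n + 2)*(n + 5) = n^3 + 5*n^2 - 4*n - 20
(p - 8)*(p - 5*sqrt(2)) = p^2 - 8*p - 5*sqrt(2)*p + 40*sqrt(2)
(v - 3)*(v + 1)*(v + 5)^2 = v^4 + 8*v^3 + 2*v^2 - 80*v - 75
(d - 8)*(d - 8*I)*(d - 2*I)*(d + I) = d^4 - 8*d^3 - 9*I*d^3 - 6*d^2 + 72*I*d^2 + 48*d - 16*I*d + 128*I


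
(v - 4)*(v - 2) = v^2 - 6*v + 8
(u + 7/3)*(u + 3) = u^2 + 16*u/3 + 7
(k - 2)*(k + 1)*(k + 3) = k^3 + 2*k^2 - 5*k - 6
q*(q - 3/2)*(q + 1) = q^3 - q^2/2 - 3*q/2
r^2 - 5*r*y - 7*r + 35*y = (r - 7)*(r - 5*y)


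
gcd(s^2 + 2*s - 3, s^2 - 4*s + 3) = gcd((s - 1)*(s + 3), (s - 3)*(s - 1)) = s - 1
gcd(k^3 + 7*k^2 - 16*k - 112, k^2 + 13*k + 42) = k + 7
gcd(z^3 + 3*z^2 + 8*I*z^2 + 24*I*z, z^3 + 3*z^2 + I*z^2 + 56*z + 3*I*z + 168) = z^2 + z*(3 + 8*I) + 24*I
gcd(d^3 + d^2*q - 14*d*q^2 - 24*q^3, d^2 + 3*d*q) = d + 3*q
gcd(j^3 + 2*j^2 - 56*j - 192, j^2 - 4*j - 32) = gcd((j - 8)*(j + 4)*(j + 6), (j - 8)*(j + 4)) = j^2 - 4*j - 32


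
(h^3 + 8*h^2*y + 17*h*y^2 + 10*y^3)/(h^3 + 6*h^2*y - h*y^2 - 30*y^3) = (-h^2 - 3*h*y - 2*y^2)/(-h^2 - h*y + 6*y^2)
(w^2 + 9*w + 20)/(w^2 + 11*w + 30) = (w + 4)/(w + 6)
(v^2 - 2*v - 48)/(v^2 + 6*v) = (v - 8)/v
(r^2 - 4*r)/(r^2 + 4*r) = (r - 4)/(r + 4)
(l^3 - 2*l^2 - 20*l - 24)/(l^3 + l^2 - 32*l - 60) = (l + 2)/(l + 5)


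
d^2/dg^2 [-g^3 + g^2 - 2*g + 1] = 2 - 6*g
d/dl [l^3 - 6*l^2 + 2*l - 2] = 3*l^2 - 12*l + 2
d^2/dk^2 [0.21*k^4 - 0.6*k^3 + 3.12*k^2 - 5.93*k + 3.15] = 2.52*k^2 - 3.6*k + 6.24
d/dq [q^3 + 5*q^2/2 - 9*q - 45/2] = 3*q^2 + 5*q - 9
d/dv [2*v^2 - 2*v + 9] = 4*v - 2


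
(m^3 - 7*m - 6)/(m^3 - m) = (m^2 - m - 6)/(m*(m - 1))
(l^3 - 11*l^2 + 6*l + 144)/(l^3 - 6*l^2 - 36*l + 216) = (l^2 - 5*l - 24)/(l^2 - 36)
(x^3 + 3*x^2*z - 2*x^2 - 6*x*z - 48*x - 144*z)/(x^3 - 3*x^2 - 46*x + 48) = (x + 3*z)/(x - 1)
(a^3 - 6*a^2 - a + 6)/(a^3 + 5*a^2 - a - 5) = (a - 6)/(a + 5)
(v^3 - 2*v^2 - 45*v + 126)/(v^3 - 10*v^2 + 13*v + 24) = (v^2 + v - 42)/(v^2 - 7*v - 8)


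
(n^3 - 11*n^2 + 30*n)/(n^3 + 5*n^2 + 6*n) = (n^2 - 11*n + 30)/(n^2 + 5*n + 6)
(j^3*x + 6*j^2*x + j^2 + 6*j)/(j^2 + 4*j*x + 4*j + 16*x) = j*(j^2*x + 6*j*x + j + 6)/(j^2 + 4*j*x + 4*j + 16*x)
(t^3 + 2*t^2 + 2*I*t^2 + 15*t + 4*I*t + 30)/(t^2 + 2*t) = t + 2*I + 15/t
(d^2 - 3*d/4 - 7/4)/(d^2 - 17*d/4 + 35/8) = 2*(d + 1)/(2*d - 5)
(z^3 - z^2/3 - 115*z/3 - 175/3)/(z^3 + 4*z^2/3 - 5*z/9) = 3*(z^2 - 2*z - 35)/(z*(3*z - 1))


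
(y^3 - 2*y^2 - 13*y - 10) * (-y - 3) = -y^4 - y^3 + 19*y^2 + 49*y + 30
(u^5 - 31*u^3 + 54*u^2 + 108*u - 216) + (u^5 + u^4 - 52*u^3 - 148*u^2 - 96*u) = 2*u^5 + u^4 - 83*u^3 - 94*u^2 + 12*u - 216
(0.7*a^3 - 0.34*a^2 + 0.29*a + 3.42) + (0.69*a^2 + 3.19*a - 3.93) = 0.7*a^3 + 0.35*a^2 + 3.48*a - 0.51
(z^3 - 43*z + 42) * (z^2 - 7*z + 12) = z^5 - 7*z^4 - 31*z^3 + 343*z^2 - 810*z + 504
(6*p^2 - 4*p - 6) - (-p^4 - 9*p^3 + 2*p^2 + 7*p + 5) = p^4 + 9*p^3 + 4*p^2 - 11*p - 11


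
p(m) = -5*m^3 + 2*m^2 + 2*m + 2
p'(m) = -15*m^2 + 4*m + 2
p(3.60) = -198.16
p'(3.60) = -178.00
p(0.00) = 2.00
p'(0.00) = 2.00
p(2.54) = -61.95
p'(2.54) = -84.61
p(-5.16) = 731.87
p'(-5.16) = -418.02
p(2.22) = -38.41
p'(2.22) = -63.05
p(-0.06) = 1.89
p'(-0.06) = 1.71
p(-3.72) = 279.63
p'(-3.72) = -220.46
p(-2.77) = 118.08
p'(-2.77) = -124.17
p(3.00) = -109.00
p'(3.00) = -121.00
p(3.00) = -109.00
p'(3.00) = -121.00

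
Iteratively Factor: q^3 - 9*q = (q)*(q^2 - 9) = q*(q - 3)*(q + 3)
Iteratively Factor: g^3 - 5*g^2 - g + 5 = (g + 1)*(g^2 - 6*g + 5) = (g - 1)*(g + 1)*(g - 5)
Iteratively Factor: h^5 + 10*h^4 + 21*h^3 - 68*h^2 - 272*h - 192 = (h + 4)*(h^4 + 6*h^3 - 3*h^2 - 56*h - 48) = (h + 1)*(h + 4)*(h^3 + 5*h^2 - 8*h - 48) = (h + 1)*(h + 4)^2*(h^2 + h - 12) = (h - 3)*(h + 1)*(h + 4)^2*(h + 4)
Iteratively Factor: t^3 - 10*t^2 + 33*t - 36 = (t - 3)*(t^2 - 7*t + 12) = (t - 3)^2*(t - 4)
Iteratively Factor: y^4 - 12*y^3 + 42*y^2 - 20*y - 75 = (y - 3)*(y^3 - 9*y^2 + 15*y + 25) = (y - 3)*(y + 1)*(y^2 - 10*y + 25) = (y - 5)*(y - 3)*(y + 1)*(y - 5)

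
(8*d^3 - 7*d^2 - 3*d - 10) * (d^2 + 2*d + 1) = 8*d^5 + 9*d^4 - 9*d^3 - 23*d^2 - 23*d - 10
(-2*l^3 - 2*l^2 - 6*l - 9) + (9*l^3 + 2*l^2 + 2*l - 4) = 7*l^3 - 4*l - 13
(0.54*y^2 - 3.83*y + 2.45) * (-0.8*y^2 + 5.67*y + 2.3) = -0.432*y^4 + 6.1258*y^3 - 22.4341*y^2 + 5.0825*y + 5.635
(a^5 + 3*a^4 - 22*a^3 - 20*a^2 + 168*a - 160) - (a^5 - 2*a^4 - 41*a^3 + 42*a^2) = 5*a^4 + 19*a^3 - 62*a^2 + 168*a - 160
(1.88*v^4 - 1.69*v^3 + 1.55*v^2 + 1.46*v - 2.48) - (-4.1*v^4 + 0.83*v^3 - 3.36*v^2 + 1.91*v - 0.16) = 5.98*v^4 - 2.52*v^3 + 4.91*v^2 - 0.45*v - 2.32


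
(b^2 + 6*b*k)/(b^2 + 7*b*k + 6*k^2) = b/(b + k)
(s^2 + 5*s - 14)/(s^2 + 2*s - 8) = (s + 7)/(s + 4)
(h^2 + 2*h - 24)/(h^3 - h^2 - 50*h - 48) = (h - 4)/(h^2 - 7*h - 8)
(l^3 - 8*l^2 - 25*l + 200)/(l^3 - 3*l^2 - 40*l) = (l - 5)/l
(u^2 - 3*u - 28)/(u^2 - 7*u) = (u + 4)/u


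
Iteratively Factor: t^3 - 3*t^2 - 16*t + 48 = (t - 3)*(t^2 - 16) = (t - 4)*(t - 3)*(t + 4)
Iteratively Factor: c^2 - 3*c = (c - 3)*(c)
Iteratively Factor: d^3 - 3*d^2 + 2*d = (d - 1)*(d^2 - 2*d) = d*(d - 1)*(d - 2)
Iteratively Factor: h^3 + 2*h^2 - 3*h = (h + 3)*(h^2 - h) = (h - 1)*(h + 3)*(h)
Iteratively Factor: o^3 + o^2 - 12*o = (o)*(o^2 + o - 12) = o*(o - 3)*(o + 4)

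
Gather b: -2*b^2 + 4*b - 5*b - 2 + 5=-2*b^2 - b + 3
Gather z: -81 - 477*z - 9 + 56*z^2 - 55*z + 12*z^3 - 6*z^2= 12*z^3 + 50*z^2 - 532*z - 90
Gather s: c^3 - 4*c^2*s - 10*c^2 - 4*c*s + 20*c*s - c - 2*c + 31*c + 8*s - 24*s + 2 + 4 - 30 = c^3 - 10*c^2 + 28*c + s*(-4*c^2 + 16*c - 16) - 24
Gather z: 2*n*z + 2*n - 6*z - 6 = 2*n + z*(2*n - 6) - 6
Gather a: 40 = 40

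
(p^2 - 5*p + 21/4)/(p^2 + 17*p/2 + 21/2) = (4*p^2 - 20*p + 21)/(2*(2*p^2 + 17*p + 21))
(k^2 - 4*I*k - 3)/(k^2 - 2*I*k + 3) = (k - I)/(k + I)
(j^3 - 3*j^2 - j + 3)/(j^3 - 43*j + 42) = (j^2 - 2*j - 3)/(j^2 + j - 42)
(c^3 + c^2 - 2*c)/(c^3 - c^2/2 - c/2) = 2*(c + 2)/(2*c + 1)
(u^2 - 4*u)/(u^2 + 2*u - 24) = u/(u + 6)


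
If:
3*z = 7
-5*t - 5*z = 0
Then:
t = -7/3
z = 7/3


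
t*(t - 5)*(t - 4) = t^3 - 9*t^2 + 20*t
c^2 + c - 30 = (c - 5)*(c + 6)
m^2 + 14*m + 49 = (m + 7)^2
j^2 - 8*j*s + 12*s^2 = (j - 6*s)*(j - 2*s)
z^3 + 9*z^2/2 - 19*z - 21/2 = (z - 3)*(z + 1/2)*(z + 7)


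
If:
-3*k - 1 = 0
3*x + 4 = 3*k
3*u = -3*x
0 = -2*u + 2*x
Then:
No Solution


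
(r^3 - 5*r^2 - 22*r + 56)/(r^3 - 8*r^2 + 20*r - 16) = (r^2 - 3*r - 28)/(r^2 - 6*r + 8)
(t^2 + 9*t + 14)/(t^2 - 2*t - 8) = (t + 7)/(t - 4)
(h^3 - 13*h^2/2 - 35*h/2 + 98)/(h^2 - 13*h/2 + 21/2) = (h^2 - 3*h - 28)/(h - 3)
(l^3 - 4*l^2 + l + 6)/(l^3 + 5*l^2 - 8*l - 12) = (l - 3)/(l + 6)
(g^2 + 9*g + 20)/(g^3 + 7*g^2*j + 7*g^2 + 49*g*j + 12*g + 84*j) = (g + 5)/(g^2 + 7*g*j + 3*g + 21*j)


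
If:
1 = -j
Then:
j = -1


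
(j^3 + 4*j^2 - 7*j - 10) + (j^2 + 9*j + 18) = j^3 + 5*j^2 + 2*j + 8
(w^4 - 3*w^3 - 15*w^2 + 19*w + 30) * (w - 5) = w^5 - 8*w^4 + 94*w^2 - 65*w - 150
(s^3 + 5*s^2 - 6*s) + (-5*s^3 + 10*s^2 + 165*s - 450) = -4*s^3 + 15*s^2 + 159*s - 450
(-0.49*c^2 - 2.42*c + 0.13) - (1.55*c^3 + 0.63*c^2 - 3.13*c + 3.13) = -1.55*c^3 - 1.12*c^2 + 0.71*c - 3.0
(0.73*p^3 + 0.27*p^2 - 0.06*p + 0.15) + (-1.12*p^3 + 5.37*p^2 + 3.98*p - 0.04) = -0.39*p^3 + 5.64*p^2 + 3.92*p + 0.11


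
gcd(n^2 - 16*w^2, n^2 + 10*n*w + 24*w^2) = n + 4*w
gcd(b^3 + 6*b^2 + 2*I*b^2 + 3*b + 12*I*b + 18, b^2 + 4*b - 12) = b + 6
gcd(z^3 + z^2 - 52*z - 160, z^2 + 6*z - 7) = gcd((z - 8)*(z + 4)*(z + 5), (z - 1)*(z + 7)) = 1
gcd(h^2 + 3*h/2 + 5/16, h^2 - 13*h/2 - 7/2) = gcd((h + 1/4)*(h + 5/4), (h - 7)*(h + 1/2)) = 1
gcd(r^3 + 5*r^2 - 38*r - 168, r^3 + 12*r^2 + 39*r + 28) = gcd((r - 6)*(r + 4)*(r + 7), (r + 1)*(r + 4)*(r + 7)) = r^2 + 11*r + 28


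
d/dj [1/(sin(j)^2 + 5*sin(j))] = -(2*sin(j) + 5)*cos(j)/((sin(j) + 5)^2*sin(j)^2)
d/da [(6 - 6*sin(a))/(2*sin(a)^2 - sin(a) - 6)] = 6*(-4*sin(a) - cos(2*a) + 8)*cos(a)/(sin(a) + cos(2*a) + 5)^2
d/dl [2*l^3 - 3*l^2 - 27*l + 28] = 6*l^2 - 6*l - 27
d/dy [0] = 0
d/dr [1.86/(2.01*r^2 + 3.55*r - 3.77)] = (-7.4772*r - 6.603)/(2.01*r^2 + 3.55*r - 3.77)^2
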